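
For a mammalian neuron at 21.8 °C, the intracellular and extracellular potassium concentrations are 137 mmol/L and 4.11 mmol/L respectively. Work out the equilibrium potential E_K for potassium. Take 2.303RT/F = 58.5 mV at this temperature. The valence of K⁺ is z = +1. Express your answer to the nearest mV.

-89 mV

E = (58.5/z) · log₁₀([K⁺]_out/[K⁺]_in) with z = +1.
= (58.5/1) · log₁₀(4.11/137) = 58.50 · log₁₀(0.03)
= 58.50 · (-1.5229) = -89.09 mV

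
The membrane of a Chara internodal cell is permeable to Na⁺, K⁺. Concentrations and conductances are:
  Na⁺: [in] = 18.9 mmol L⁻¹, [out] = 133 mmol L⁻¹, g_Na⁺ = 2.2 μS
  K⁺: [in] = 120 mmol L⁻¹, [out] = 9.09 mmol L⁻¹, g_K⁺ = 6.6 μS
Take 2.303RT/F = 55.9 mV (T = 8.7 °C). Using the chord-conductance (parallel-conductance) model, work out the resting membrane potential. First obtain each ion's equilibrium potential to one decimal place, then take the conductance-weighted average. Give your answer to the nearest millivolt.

E_Na⁺ = (55.9/1)·log₁₀(133/18.9) = 47.4 mV
E_K⁺ = (55.9/1)·log₁₀(9.09/120) = -62.6 mV
Vm = (Σ gᵢEᵢ)/(Σ gᵢ) = (2.2·47.4 + 6.6·-62.6) / (2.2 + 6.6)
= -308.88 / 8.8 = -35.10 mV

-35 mV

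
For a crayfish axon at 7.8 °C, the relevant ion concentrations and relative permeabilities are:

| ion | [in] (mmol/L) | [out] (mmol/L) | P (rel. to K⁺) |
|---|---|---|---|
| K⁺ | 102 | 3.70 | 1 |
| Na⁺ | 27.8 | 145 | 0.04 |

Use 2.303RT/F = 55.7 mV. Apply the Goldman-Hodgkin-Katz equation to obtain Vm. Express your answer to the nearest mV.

Vm = 55.7 · log₁₀[(Σ P·[cation]ₒ + Σ P·[anion]ᵢ) / (Σ P·[cation]ᵢ + Σ P·[anion]ₒ)]
Numerator = 1×3.70 + 0.04×145 = 9.5
Denominator = 1×102 + 0.04×27.8 = 103.1
Vm = 55.7 · log₁₀(0.092133) = 55.7 × (-1.0356) = -57.68 mV

-58 mV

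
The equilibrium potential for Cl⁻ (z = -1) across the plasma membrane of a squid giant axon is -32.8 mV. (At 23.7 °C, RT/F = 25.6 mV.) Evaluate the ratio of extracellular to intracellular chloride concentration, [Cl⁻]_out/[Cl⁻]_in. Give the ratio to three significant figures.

ln([out]/[in]) = E·z/(25.6) = -32.8 × -1 / 25.6 = 1.2812
[out]/[in] = e^(1.2812) = 3.601

3.60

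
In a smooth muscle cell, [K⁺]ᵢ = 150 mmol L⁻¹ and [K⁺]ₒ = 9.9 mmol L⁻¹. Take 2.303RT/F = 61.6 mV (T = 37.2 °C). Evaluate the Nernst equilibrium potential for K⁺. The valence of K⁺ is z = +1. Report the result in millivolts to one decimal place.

E = (61.6/z) · log₁₀([K⁺]_out/[K⁺]_in) with z = +1.
= (61.6/1) · log₁₀(9.9/150) = 61.60 · log₁₀(0.066)
= 61.60 · (-1.1805) = -72.72 mV

-72.7 mV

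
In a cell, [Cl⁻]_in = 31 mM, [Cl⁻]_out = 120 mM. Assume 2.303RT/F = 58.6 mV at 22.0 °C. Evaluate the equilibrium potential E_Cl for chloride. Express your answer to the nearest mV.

E = (58.6/z) · log₁₀([Cl⁻]_out/[Cl⁻]_in) with z = -1.
For an anion, dividing by z = -1 reverses the sign.
= (58.6/-1) · log₁₀(120/31) = -58.60 · log₁₀(3.871)
= -58.60 · (0.5878) = -34.45 mV

-34 mV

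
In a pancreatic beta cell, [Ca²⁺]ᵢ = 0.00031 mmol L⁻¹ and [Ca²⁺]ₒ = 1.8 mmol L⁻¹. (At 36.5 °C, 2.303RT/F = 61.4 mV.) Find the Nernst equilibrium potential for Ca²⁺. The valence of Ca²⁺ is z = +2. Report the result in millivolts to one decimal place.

E = (61.4/z) · log₁₀([Ca²⁺]_out/[Ca²⁺]_in) with z = +2.
= (61.4/2) · log₁₀(1.8/0.00031) = 30.70 · log₁₀(5806)
= 30.70 · (3.7639) = 115.55 mV

115.6 mV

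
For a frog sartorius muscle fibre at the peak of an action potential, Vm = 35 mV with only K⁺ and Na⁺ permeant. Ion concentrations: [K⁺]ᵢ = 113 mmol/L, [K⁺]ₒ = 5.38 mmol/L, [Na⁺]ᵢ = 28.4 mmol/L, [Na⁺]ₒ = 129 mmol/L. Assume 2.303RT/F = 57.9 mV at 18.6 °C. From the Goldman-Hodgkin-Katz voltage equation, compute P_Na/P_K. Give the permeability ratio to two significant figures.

Let α = P_Na/P_K. GHK: Vm = 57.9·log₁₀[(Kₒ + α·Naₒ)/(Kᵢ + α·Naᵢ)].
10^(Vm/57.9) = 10^(35.0/57.9) = 4.0224
So 4.0224·(Kᵢ + α·Naᵢ) = Kₒ + α·Naₒ → α = (4.0224·113.0 − 5.38) / (129.0 − 4.0224·28.4)
α = (454.5 − 5.38) / (129.0 − 114.2) = 449.2/14.76 = 30.43

30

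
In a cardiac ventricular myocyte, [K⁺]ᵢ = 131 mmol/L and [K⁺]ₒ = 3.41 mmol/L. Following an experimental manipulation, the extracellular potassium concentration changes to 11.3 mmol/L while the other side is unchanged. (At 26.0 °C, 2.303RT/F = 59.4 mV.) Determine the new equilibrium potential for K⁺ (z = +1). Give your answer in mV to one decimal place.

After the shift: [K⁺]_out = 11.3, [K⁺]_in = 131 mmol/L.
E_new = (59.4/1)·log₁₀(11.3/131) = 59.40 · (-1.0642) = -63.21 mV

-63.2 mV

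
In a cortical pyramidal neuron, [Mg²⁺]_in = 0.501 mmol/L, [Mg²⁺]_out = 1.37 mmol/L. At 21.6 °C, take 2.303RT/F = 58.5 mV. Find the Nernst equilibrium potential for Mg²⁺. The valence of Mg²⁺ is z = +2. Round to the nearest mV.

E = (58.5/z) · log₁₀([Mg²⁺]_out/[Mg²⁺]_in) with z = +2.
= (58.5/2) · log₁₀(1.37/0.501) = 29.25 · log₁₀(2.735)
= 29.25 · (0.4369) = 12.78 mV

13 mV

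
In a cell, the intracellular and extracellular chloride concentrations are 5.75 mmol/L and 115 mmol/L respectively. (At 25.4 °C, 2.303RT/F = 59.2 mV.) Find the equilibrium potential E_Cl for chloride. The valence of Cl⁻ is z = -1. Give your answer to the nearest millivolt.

E = (59.2/z) · log₁₀([Cl⁻]_out/[Cl⁻]_in) with z = -1.
For an anion, dividing by z = -1 reverses the sign.
= (59.2/-1) · log₁₀(115/5.75) = -59.20 · log₁₀(20)
= -59.20 · (1.3010) = -77.02 mV

-77 mV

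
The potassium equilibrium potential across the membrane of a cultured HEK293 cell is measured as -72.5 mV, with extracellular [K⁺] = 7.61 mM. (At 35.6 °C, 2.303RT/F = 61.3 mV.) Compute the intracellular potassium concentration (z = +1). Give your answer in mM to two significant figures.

Nernst: E = (61.3/1) · log₁₀([out]/[in]), so log₁₀([out]/[in]) = -72.5 × 1 / 61.3 = -1.1827.
[out]/[in] = 10^(-1.1827) = 0.06566.
[in] = 7.61 / 0.06566 = 115.9 mM.

120 mM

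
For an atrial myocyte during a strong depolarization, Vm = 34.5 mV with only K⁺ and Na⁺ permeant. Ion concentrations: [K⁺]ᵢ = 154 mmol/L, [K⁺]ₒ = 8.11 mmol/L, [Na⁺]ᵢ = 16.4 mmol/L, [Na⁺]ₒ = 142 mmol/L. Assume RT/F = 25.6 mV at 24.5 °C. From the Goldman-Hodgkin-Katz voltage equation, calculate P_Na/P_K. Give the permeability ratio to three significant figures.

7.41

Let α = P_Na/P_K. GHK: Vm = 25.6·ln[(Kₒ + α·Naₒ)/(Kᵢ + α·Naᵢ)].
e^(Vm/25.6) = e^(34.5/25.6) = 3.8484
So 3.8484·(Kᵢ + α·Naᵢ) = Kₒ + α·Naₒ → α = (3.8484·154.0 − 8.11) / (142.0 − 3.8484·16.4)
α = (592.7 − 8.11) / (142.0 − 63.11) = 584.5/78.89 = 7.41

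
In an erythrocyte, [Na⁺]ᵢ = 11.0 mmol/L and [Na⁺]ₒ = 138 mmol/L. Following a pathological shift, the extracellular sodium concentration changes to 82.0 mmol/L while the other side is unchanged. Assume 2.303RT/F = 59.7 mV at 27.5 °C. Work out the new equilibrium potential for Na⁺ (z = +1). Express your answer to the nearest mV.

52 mV

After the shift: [Na⁺]_out = 82.0, [Na⁺]_in = 11.0 mmol/L.
E_new = (59.7/1)·log₁₀(82.0/11.0) = 59.70 · (0.8724) = 52.08 mV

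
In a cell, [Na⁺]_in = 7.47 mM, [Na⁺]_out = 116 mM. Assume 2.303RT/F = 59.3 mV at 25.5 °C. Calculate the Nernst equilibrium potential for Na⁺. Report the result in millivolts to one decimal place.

70.6 mV

E = (59.3/z) · log₁₀([Na⁺]_out/[Na⁺]_in) with z = +1.
= (59.3/1) · log₁₀(116/7.47) = 59.30 · log₁₀(15.53)
= 59.30 · (1.1911) = 70.63 mV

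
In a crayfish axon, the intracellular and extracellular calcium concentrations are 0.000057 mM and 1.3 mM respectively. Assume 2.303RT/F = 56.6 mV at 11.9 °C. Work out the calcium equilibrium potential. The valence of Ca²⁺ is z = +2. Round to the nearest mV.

E = (56.6/z) · log₁₀([Ca²⁺]_out/[Ca²⁺]_in) with z = +2.
= (56.6/2) · log₁₀(1.3/0.000057) = 28.30 · log₁₀(2.281e+04)
= 28.30 · (4.3581) = 123.33 mV

123 mV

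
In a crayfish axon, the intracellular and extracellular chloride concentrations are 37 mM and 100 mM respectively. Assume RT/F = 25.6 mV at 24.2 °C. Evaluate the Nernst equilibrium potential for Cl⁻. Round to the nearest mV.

-25 mV

E = (25.6/z) · ln([Cl⁻]_out/[Cl⁻]_in) with z = -1.
For an anion, dividing by z = -1 reverses the sign.
= (25.6/-1) · ln(100/37) = -25.60 · ln(2.703)
= -25.60 · (0.9943) = -25.45 mV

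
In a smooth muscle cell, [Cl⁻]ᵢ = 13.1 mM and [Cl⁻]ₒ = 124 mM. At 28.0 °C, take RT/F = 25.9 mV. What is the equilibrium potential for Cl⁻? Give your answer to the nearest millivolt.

-58 mV

E = (25.9/z) · ln([Cl⁻]_out/[Cl⁻]_in) with z = -1.
For an anion, dividing by z = -1 reverses the sign.
= (25.9/-1) · ln(124/13.1) = -25.90 · ln(9.466)
= -25.90 · (2.2477) = -58.21 mV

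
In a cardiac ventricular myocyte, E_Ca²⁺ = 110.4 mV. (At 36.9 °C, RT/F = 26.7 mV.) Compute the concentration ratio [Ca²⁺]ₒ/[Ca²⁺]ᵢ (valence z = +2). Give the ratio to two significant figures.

ln([out]/[in]) = E·z/(26.7) = 110.4 × 2 / 26.7 = 8.2697
[out]/[in] = e^(8.2697) = 3904

3900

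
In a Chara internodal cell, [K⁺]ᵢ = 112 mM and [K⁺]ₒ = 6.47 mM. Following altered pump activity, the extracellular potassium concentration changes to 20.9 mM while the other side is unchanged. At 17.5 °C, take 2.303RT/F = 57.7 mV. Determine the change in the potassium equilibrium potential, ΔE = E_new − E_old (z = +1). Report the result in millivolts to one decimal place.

29.4 mV

E_old = (57.7/1)·log₁₀(6.47/112) = -71.45 mV
E_new = (57.7/1)·log₁₀(20.9/112) = -42.07 mV
ΔE = -42.07 − (-71.45) = 29.38 mV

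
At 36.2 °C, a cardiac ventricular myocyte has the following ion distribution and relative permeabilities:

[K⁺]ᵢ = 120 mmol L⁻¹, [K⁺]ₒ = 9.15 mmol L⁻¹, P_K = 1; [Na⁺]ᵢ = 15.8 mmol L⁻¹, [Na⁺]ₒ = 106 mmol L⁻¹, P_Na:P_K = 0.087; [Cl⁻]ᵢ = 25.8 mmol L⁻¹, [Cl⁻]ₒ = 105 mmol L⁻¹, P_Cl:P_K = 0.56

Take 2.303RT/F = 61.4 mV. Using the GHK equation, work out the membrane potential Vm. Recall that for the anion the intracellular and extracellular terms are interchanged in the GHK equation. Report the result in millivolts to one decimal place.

Vm = 61.4 · log₁₀[(Σ P·[cation]ₒ + Σ P·[anion]ᵢ) / (Σ P·[cation]ᵢ + Σ P·[anion]ₒ)]
Numerator = 1×9.15 + 0.087×106 + 0.56×25.8 = 32.82
Denominator = 1×120 + 0.087×15.8 + 0.56×105 = 180.2
Vm = 61.4 · log₁₀(0.18216) = 61.4 × (-0.7396) = -45.41 mV

-45.4 mV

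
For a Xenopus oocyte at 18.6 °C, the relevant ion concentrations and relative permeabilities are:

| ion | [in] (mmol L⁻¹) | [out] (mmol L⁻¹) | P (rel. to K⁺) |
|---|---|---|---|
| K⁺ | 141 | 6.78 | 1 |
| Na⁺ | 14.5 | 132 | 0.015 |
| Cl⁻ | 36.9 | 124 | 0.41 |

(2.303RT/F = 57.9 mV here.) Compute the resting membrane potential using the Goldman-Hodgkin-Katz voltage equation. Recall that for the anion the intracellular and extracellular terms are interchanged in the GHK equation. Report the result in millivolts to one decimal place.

-52.4 mV

Vm = 57.9 · log₁₀[(Σ P·[cation]ₒ + Σ P·[anion]ᵢ) / (Σ P·[cation]ᵢ + Σ P·[anion]ₒ)]
Numerator = 1×6.78 + 0.015×132 + 0.41×36.9 = 23.89
Denominator = 1×141 + 0.015×14.5 + 0.41×124 = 192.1
Vm = 57.9 · log₁₀(0.12438) = 57.9 × (-0.9052) = -52.41 mV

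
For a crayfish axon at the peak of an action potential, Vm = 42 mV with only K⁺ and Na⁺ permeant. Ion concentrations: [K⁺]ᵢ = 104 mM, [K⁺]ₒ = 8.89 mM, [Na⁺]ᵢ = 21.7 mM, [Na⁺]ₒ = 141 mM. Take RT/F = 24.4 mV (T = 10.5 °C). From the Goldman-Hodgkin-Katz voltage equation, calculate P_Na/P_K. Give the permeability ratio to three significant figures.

Let α = P_Na/P_K. GHK: Vm = 24.4·ln[(Kₒ + α·Naₒ)/(Kᵢ + α·Naᵢ)].
e^(Vm/24.4) = e^(42.0/24.4) = 5.5919
So 5.5919·(Kᵢ + α·Naᵢ) = Kₒ + α·Naₒ → α = (5.5919·104.0 − 8.89) / (141.0 − 5.5919·21.7)
α = (581.6 − 8.89) / (141.0 − 121.3) = 572.7/19.66 = 29.13

29.1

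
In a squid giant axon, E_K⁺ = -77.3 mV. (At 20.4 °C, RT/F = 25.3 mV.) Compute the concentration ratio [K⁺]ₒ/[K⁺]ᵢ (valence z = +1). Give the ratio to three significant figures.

ln([out]/[in]) = E·z/(25.3) = -77.3 × 1 / 25.3 = -3.0553
[out]/[in] = e^(-3.0553) = 0.04711

0.0471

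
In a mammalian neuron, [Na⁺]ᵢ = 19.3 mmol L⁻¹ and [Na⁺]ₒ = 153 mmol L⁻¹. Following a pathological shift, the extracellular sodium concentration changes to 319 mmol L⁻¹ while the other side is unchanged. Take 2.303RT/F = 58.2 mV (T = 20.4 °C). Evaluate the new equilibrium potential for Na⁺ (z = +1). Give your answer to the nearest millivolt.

71 mV

After the shift: [Na⁺]_out = 319, [Na⁺]_in = 19.3 mmol L⁻¹.
E_new = (58.2/1)·log₁₀(319/19.3) = 58.20 · (1.2182) = 70.90 mV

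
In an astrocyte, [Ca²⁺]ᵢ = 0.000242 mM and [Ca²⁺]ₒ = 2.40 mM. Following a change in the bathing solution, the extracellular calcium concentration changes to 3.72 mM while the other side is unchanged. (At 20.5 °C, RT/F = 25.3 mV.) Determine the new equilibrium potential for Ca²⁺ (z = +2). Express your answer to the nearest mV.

122 mV

After the shift: [Ca²⁺]_out = 3.72, [Ca²⁺]_in = 0.000242 mM.
E_new = (25.3/2)·ln(3.72/0.000242) = 12.65 · (9.6403) = 121.95 mV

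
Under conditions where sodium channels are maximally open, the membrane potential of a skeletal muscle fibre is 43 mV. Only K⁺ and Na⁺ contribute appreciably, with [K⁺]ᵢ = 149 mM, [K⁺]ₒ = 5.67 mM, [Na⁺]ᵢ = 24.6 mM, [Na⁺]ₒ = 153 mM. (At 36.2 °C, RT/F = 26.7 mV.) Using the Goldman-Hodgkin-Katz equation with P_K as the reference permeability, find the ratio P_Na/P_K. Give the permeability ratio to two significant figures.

25

Let α = P_Na/P_K. GHK: Vm = 26.7·ln[(Kₒ + α·Naₒ)/(Kᵢ + α·Naᵢ)].
e^(Vm/26.7) = e^(43.0/26.7) = 5.0052
So 5.0052·(Kᵢ + α·Naᵢ) = Kₒ + α·Naₒ → α = (5.0052·149.0 − 5.67) / (153.0 − 5.0052·24.6)
α = (745.8 − 5.67) / (153.0 − 123.1) = 740.1/29.87 = 24.78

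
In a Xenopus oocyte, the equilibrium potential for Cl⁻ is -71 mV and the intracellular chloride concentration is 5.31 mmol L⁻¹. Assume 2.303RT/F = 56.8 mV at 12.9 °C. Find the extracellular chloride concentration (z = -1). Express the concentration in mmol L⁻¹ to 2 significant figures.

Nernst: E = (56.8/-1) · log₁₀([out]/[in]), so log₁₀([out]/[in]) = -71.0 × -1 / 56.8 = 1.2500.
[out]/[in] = 10^(1.2500) = 17.78.
[out] = 17.78 × 5.31 = 94.43 mmol L⁻¹.

94 mmol L⁻¹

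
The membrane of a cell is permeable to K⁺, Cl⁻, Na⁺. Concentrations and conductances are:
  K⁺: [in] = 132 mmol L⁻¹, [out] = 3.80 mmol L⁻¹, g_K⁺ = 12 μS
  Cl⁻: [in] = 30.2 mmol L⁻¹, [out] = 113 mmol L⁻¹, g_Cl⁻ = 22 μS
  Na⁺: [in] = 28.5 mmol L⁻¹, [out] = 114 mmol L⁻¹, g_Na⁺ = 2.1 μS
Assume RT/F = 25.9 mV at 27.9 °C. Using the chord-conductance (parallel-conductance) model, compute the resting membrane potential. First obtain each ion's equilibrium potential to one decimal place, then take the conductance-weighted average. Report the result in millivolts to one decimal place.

E_K⁺ = (25.9/1)·ln(3.80/132) = -91.9 mV
E_Cl⁻ = (25.9/-1)·ln(113/30.2) = -34.2 mV
E_Na⁺ = (25.9/1)·ln(114/28.5) = 35.9 mV
Vm = (Σ gᵢEᵢ)/(Σ gᵢ) = (12·-91.9 + 22·-34.2 + 2.1·35.9) / (12 + 22 + 2.1)
= -1779.81 / 36.1 = -49.30 mV

-49.3 mV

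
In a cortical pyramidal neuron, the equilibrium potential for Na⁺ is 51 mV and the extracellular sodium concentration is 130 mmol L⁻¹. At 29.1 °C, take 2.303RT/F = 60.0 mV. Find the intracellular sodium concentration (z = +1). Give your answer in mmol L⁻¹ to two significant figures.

Nernst: E = (60.0/1) · log₁₀([out]/[in]), so log₁₀([out]/[in]) = 51.0 × 1 / 60.0 = 0.8500.
[out]/[in] = 10^(0.8500) = 7.079.
[in] = 130 / 7.079 = 18.36 mmol L⁻¹.

18 mmol L⁻¹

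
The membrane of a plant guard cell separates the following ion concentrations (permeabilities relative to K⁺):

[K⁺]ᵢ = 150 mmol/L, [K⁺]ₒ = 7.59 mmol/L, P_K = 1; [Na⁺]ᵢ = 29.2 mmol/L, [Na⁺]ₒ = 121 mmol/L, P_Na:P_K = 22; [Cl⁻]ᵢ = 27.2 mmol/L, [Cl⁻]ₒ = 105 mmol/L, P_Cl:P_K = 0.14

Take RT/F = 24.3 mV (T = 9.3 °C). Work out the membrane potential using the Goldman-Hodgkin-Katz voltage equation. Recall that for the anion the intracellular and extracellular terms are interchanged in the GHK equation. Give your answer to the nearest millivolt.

Vm = 24.3 · ln[(Σ P·[cation]ₒ + Σ P·[anion]ᵢ) / (Σ P·[cation]ᵢ + Σ P·[anion]ₒ)]
Numerator = 1×7.59 + 22×121 + 0.14×27.2 = 2673
Denominator = 1×150 + 22×29.2 + 0.14×105 = 807.1
Vm = 24.3 · ln(3.3124) = 24.3 × (1.1977) = 29.10 mV

29 mV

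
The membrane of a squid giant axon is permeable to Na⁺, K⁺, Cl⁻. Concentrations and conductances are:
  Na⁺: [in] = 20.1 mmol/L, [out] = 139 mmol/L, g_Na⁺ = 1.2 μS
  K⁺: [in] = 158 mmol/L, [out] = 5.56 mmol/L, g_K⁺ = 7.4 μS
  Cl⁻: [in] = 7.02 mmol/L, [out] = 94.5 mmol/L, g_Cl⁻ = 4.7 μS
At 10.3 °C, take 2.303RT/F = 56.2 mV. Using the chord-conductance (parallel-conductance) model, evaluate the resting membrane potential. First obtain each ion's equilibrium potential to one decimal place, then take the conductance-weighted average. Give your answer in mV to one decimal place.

E_Na⁺ = (56.2/1)·log₁₀(139/20.1) = 47.2 mV
E_K⁺ = (56.2/1)·log₁₀(5.56/158) = -81.7 mV
E_Cl⁻ = (56.2/-1)·log₁₀(94.5/7.02) = -63.5 mV
Vm = (Σ gᵢEᵢ)/(Σ gᵢ) = (1.2·47.2 + 7.4·-81.7 + 4.7·-63.5) / (1.2 + 7.4 + 4.7)
= -846.39 / 13.3 = -63.64 mV

-63.6 mV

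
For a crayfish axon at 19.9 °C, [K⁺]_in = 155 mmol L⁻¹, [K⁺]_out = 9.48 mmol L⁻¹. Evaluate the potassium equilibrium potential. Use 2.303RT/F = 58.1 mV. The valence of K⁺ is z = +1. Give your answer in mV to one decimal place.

-70.5 mV

E = (58.1/z) · log₁₀([K⁺]_out/[K⁺]_in) with z = +1.
= (58.1/1) · log₁₀(9.48/155) = 58.10 · log₁₀(0.06116)
= 58.10 · (-1.2135) = -70.51 mV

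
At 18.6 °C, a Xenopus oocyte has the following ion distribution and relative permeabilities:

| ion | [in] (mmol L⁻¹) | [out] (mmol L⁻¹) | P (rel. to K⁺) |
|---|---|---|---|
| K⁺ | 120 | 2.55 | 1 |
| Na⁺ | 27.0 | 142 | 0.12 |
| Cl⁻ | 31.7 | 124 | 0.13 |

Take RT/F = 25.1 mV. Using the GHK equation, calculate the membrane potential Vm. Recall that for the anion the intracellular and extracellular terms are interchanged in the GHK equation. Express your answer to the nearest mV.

-44 mV

Vm = 25.1 · ln[(Σ P·[cation]ₒ + Σ P·[anion]ᵢ) / (Σ P·[cation]ᵢ + Σ P·[anion]ₒ)]
Numerator = 1×2.55 + 0.12×142 + 0.13×31.7 = 23.71
Denominator = 1×120 + 0.12×27.0 + 0.13×124 = 139.4
Vm = 25.1 · ln(0.17014) = 25.1 × (-1.7711) = -44.46 mV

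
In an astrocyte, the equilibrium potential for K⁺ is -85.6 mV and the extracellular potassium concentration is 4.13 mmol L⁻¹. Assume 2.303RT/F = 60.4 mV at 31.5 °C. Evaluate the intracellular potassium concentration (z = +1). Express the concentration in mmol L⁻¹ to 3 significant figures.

108 mmol L⁻¹

Nernst: E = (60.4/1) · log₁₀([out]/[in]), so log₁₀([out]/[in]) = -85.6 × 1 / 60.4 = -1.4172.
[out]/[in] = 10^(-1.4172) = 0.03826.
[in] = 4.13 / 0.03826 = 107.9 mmol L⁻¹.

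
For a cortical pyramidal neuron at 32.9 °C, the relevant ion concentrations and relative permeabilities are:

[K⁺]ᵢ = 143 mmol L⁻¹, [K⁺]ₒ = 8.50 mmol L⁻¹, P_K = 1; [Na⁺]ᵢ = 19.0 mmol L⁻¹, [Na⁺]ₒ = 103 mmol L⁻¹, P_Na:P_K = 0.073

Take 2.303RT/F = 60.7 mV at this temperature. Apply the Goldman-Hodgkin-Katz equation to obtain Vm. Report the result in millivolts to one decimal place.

-58.0 mV

Vm = 60.7 · log₁₀[(Σ P·[cation]ₒ + Σ P·[anion]ᵢ) / (Σ P·[cation]ᵢ + Σ P·[anion]ₒ)]
Numerator = 1×8.50 + 0.073×103 = 16.02
Denominator = 1×143 + 0.073×19.0 = 144.4
Vm = 60.7 · log₁₀(0.11094) = 60.7 × (-0.9549) = -57.96 mV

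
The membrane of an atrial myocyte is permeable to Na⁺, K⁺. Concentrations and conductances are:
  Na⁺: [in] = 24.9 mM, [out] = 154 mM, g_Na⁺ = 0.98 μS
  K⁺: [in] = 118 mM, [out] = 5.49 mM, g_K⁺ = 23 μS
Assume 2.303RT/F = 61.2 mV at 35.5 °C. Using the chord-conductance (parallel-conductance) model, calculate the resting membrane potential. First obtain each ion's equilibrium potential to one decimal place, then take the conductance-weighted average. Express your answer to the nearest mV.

-76 mV

E_Na⁺ = (61.2/1)·log₁₀(154/24.9) = 48.4 mV
E_K⁺ = (61.2/1)·log₁₀(5.49/118) = -81.5 mV
Vm = (Σ gᵢEᵢ)/(Σ gᵢ) = (0.98·48.4 + 23·-81.5) / (0.98 + 23)
= -1827.07 / 23.98 = -76.19 mV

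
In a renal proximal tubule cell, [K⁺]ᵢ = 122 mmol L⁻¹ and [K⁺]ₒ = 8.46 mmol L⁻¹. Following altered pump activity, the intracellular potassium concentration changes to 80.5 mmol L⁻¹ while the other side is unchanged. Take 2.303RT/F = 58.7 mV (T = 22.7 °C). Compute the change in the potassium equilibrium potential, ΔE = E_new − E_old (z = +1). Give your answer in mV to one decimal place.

E_old = (58.7/1)·log₁₀(8.46/122) = -68.03 mV
E_new = (58.7/1)·log₁₀(8.46/80.5) = -57.43 mV
ΔE = -57.43 − (-68.03) = 10.60 mV

10.6 mV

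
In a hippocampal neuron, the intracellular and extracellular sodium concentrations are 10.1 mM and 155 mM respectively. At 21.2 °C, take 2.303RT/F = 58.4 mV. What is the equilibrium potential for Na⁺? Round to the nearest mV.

E = (58.4/z) · log₁₀([Na⁺]_out/[Na⁺]_in) with z = +1.
= (58.4/1) · log₁₀(155/10.1) = 58.40 · log₁₀(15.35)
= 58.40 · (1.1860) = 69.26 mV

69 mV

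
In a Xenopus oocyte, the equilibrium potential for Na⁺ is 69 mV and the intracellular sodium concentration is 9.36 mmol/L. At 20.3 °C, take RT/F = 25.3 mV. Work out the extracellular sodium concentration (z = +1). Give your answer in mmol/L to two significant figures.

140 mmol/L

Nernst: E = (25.3/1) · ln([out]/[in]), so ln([out]/[in]) = 69.0 × 1 / 25.3 = 2.7273.
[out]/[in] = e^(2.7273) = 15.29.
[out] = 15.29 × 9.36 = 143.1 mmol/L.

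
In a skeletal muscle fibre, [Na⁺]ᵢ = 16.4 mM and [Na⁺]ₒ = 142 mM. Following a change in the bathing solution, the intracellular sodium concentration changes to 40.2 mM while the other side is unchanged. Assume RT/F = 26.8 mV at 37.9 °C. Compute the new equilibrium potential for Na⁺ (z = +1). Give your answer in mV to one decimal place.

33.8 mV

After the shift: [Na⁺]_out = 142, [Na⁺]_in = 40.2 mM.
E_new = (26.8/1)·ln(142/40.2) = 26.80 · (1.2620) = 33.82 mV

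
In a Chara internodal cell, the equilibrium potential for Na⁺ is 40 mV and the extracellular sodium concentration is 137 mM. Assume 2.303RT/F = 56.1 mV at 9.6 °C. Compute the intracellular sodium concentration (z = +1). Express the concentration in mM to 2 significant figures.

Nernst: E = (56.1/1) · log₁₀([out]/[in]), so log₁₀([out]/[in]) = 40.0 × 1 / 56.1 = 0.7130.
[out]/[in] = 10^(0.7130) = 5.164.
[in] = 137 / 5.164 = 26.53 mM.

27 mM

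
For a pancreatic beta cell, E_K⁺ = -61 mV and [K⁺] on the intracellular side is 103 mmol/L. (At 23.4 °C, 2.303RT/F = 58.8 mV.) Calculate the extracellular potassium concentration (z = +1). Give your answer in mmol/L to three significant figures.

9.45 mmol/L

Nernst: E = (58.8/1) · log₁₀([out]/[in]), so log₁₀([out]/[in]) = -61.0 × 1 / 58.8 = -1.0374.
[out]/[in] = 10^(-1.0374) = 0.09175.
[out] = 0.09175 × 103 = 9.45 mmol/L.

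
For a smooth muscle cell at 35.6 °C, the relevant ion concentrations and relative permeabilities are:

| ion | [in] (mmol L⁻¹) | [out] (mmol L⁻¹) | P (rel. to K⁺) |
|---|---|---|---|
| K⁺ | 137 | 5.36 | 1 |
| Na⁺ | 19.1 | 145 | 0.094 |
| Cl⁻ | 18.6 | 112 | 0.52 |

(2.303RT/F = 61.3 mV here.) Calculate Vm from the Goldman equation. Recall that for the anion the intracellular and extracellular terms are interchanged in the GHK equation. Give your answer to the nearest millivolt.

-51 mV

Vm = 61.3 · log₁₀[(Σ P·[cation]ₒ + Σ P·[anion]ᵢ) / (Σ P·[cation]ᵢ + Σ P·[anion]ₒ)]
Numerator = 1×5.36 + 0.094×145 + 0.52×18.6 = 28.66
Denominator = 1×137 + 0.094×19.1 + 0.52×112 = 197
Vm = 61.3 · log₁₀(0.14547) = 61.3 × (-0.8372) = -51.32 mV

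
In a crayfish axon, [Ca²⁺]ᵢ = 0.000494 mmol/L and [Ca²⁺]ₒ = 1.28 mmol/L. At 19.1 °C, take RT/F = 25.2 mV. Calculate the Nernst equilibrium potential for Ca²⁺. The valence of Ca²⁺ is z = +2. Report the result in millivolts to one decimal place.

99.0 mV

E = (25.2/z) · ln([Ca²⁺]_out/[Ca²⁺]_in) with z = +2.
= (25.2/2) · ln(1.28/0.000494) = 12.60 · ln(2591)
= 12.60 · (7.8598) = 99.03 mV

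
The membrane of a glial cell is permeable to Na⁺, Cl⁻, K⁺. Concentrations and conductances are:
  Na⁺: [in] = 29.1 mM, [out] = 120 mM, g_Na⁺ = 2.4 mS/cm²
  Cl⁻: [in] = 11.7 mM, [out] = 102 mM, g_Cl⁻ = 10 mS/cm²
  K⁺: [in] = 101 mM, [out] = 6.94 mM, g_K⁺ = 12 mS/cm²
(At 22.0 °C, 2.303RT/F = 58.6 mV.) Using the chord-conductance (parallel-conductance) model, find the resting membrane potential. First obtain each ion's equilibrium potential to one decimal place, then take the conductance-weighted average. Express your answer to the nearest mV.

E_Na⁺ = (58.6/1)·log₁₀(120/29.1) = 36.1 mV
E_Cl⁻ = (58.6/-1)·log₁₀(102/11.7) = -55.1 mV
E_K⁺ = (58.6/1)·log₁₀(6.94/101) = -68.1 mV
Vm = (Σ gᵢEᵢ)/(Σ gᵢ) = (2.4·36.1 + 10·-55.1 + 12·-68.1) / (2.4 + 10 + 12)
= -1281.56 / 24.4 = -52.52 mV

-53 mV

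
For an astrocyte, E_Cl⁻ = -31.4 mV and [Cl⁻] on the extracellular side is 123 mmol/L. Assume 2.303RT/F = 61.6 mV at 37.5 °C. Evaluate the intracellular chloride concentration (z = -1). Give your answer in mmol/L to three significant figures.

Nernst: E = (61.6/-1) · log₁₀([out]/[in]), so log₁₀([out]/[in]) = -31.4 × -1 / 61.6 = 0.5097.
[out]/[in] = 10^(0.5097) = 3.234.
[in] = 123 / 3.234 = 38.03 mmol/L.

38.0 mmol/L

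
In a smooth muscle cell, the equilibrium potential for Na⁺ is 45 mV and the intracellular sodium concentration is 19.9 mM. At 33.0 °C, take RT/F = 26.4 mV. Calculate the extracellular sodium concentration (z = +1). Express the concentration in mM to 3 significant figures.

109 mM

Nernst: E = (26.4/1) · ln([out]/[in]), so ln([out]/[in]) = 45.0 × 1 / 26.4 = 1.7045.
[out]/[in] = e^(1.7045) = 5.499.
[out] = 5.499 × 19.9 = 109.4 mM.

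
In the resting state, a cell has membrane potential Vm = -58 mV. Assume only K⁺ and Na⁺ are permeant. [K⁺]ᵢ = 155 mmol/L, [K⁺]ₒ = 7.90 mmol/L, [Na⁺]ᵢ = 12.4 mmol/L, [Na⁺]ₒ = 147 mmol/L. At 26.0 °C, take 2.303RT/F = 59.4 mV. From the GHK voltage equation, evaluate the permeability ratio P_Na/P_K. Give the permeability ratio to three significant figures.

0.0581

Let α = P_Na/P_K. GHK: Vm = 59.4·log₁₀[(Kₒ + α·Naₒ)/(Kᵢ + α·Naᵢ)].
10^(Vm/59.4) = 10^(-58.0/59.4) = 0.10558
So 0.10558·(Kᵢ + α·Naᵢ) = Kₒ + α·Naₒ → α = (0.10558·155.0 − 7.9) / (147.0 − 0.10558·12.4)
α = (16.36 − 7.9) / (147.0 − 1.309) = 8.464/145.7 = 0.0581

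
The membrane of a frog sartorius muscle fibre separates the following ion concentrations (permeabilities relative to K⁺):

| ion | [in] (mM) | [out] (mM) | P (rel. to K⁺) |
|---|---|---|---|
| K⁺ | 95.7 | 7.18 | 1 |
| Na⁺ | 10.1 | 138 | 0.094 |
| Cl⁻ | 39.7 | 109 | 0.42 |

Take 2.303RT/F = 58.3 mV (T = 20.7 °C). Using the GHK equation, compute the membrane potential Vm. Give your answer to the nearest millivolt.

Vm = 58.3 · log₁₀[(Σ P·[cation]ₒ + Σ P·[anion]ᵢ) / (Σ P·[cation]ᵢ + Σ P·[anion]ₒ)]
Numerator = 1×7.18 + 0.094×138 + 0.42×39.7 = 36.83
Denominator = 1×95.7 + 0.094×10.1 + 0.42×109 = 142.4
Vm = 58.3 · log₁₀(0.25856) = 58.3 × (-0.5874) = -34.25 mV

-34 mV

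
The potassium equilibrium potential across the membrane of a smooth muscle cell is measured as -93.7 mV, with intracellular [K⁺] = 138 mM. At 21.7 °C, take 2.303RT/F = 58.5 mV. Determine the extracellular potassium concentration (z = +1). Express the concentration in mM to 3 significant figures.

3.45 mM

Nernst: E = (58.5/1) · log₁₀([out]/[in]), so log₁₀([out]/[in]) = -93.7 × 1 / 58.5 = -1.6017.
[out]/[in] = 10^(-1.6017) = 0.02502.
[out] = 0.02502 × 138 = 3.453 mM.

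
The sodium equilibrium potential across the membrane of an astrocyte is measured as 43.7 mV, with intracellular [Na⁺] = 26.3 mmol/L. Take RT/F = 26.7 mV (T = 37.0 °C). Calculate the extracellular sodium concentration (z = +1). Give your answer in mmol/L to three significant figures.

Nernst: E = (26.7/1) · ln([out]/[in]), so ln([out]/[in]) = 43.7 × 1 / 26.7 = 1.6367.
[out]/[in] = e^(1.6367) = 5.138.
[out] = 5.138 × 26.3 = 135.1 mmol/L.

135 mmol/L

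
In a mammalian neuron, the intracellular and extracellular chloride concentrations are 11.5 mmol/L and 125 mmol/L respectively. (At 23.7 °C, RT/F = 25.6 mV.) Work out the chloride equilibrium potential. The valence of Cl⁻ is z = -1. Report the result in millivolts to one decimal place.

E = (25.6/z) · ln([Cl⁻]_out/[Cl⁻]_in) with z = -1.
For an anion, dividing by z = -1 reverses the sign.
= (25.6/-1) · ln(125/11.5) = -25.60 · ln(10.87)
= -25.60 · (2.3860) = -61.08 mV

-61.1 mV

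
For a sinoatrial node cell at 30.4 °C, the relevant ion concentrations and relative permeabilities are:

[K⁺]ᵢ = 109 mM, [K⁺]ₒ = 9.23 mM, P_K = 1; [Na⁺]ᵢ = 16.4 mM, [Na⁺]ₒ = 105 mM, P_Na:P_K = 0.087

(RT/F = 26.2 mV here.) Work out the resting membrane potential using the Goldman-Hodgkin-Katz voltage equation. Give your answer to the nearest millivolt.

Vm = 26.2 · ln[(Σ P·[cation]ₒ + Σ P·[anion]ᵢ) / (Σ P·[cation]ᵢ + Σ P·[anion]ₒ)]
Numerator = 1×9.23 + 0.087×105 = 18.37
Denominator = 1×109 + 0.087×16.4 = 110.4
Vm = 26.2 · ln(0.16631) = 26.2 × (-1.7939) = -47.00 mV

-47 mV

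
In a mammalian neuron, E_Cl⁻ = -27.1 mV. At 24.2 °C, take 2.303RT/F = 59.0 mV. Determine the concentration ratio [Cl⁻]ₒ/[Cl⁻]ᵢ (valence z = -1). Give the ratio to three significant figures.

2.88

log₁₀([out]/[in]) = E·z/(59.0) = -27.1 × -1 / 59.0 = 0.4593
[out]/[in] = 10^(0.4593) = 2.88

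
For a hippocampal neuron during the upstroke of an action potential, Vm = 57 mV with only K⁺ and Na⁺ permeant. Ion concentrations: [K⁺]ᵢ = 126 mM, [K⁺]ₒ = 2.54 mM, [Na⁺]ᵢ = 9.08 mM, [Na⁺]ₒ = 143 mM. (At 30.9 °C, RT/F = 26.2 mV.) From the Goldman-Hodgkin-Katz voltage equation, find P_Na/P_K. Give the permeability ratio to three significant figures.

Let α = P_Na/P_K. GHK: Vm = 26.2·ln[(Kₒ + α·Naₒ)/(Kᵢ + α·Naᵢ)].
e^(Vm/26.2) = e^(57.0/26.2) = 8.8072
So 8.8072·(Kᵢ + α·Naᵢ) = Kₒ + α·Naₒ → α = (8.8072·126.0 − 2.54) / (143.0 − 8.8072·9.08)
α = (1110 − 2.54) / (143.0 − 79.97) = 1107/63.03 = 17.57

17.6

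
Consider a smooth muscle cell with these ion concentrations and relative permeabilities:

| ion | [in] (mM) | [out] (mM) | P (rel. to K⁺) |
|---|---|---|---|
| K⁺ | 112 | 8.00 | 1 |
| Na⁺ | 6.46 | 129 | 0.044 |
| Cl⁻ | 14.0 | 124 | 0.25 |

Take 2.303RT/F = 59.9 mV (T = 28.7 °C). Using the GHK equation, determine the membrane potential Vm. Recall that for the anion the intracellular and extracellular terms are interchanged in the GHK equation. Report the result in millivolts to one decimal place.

-55.2 mV

Vm = 59.9 · log₁₀[(Σ P·[cation]ₒ + Σ P·[anion]ᵢ) / (Σ P·[cation]ᵢ + Σ P·[anion]ₒ)]
Numerator = 1×8.00 + 0.044×129 + 0.25×14.0 = 17.18
Denominator = 1×112 + 0.044×6.46 + 0.25×124 = 143.3
Vm = 59.9 · log₁₀(0.11987) = 59.9 × (-0.9213) = -55.18 mV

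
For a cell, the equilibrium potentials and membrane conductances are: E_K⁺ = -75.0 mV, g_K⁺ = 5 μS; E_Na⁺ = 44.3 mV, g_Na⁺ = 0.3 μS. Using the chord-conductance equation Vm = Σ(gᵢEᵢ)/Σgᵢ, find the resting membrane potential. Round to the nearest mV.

Σ gᵢEᵢ = 5·(-75.0) + 0.3·(44.3) = -361.71
Σ gᵢ = 5 + 0.3 = 5.3
Vm = -361.71 / 5.3 = -68.25 mV

-68 mV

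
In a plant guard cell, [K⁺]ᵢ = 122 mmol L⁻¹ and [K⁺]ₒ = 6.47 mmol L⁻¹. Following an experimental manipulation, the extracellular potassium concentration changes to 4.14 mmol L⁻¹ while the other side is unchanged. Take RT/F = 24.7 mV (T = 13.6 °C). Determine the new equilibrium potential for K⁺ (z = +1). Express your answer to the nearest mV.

-84 mV

After the shift: [K⁺]_out = 4.14, [K⁺]_in = 122 mmol L⁻¹.
E_new = (24.7/1)·ln(4.14/122) = 24.70 · (-3.3833) = -83.57 mV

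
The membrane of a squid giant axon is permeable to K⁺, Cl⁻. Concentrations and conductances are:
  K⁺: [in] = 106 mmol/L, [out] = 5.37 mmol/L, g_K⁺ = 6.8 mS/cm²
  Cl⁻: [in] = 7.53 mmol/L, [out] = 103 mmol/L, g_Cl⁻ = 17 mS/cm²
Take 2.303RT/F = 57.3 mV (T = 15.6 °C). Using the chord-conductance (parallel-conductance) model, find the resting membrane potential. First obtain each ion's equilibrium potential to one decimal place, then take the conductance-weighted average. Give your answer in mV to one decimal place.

E_K⁺ = (57.3/1)·log₁₀(5.37/106) = -74.2 mV
E_Cl⁻ = (57.3/-1)·log₁₀(103/7.53) = -65.1 mV
Vm = (Σ gᵢEᵢ)/(Σ gᵢ) = (6.8·-74.2 + 17·-65.1) / (6.8 + 17)
= -1611.26 / 23.8 = -67.70 mV

-67.7 mV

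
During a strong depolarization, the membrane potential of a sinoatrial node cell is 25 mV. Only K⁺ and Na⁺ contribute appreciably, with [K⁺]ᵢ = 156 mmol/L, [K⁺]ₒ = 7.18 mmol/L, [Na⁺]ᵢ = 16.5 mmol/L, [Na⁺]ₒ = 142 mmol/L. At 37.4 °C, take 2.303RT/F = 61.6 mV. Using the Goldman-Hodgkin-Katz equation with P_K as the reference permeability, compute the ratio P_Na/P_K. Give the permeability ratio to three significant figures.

Let α = P_Na/P_K. GHK: Vm = 61.6·log₁₀[(Kₒ + α·Naₒ)/(Kᵢ + α·Naᵢ)].
10^(Vm/61.6) = 10^(25.0/61.6) = 2.5459
So 2.5459·(Kᵢ + α·Naᵢ) = Kₒ + α·Naₒ → α = (2.5459·156.0 − 7.18) / (142.0 − 2.5459·16.5)
α = (397.2 − 7.18) / (142.0 − 42.01) = 390/99.99 = 3.9

3.90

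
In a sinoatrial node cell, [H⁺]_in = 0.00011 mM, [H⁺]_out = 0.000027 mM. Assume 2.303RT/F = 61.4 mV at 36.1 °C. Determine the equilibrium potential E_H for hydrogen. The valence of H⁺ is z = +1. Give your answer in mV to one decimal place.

E = (61.4/z) · log₁₀([H⁺]_out/[H⁺]_in) with z = +1.
= (61.4/1) · log₁₀(0.000027/0.00011) = 61.40 · log₁₀(0.2455)
= 61.40 · (-0.6100) = -37.46 mV

-37.5 mV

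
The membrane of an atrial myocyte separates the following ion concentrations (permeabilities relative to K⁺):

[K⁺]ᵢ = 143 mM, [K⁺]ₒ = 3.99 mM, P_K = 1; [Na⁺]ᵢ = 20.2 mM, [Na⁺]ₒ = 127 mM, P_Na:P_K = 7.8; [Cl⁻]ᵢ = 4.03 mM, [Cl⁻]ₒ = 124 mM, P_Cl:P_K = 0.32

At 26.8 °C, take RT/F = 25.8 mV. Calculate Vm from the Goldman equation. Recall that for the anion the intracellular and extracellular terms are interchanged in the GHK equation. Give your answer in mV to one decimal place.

27.7 mV

Vm = 25.8 · ln[(Σ P·[cation]ₒ + Σ P·[anion]ᵢ) / (Σ P·[cation]ᵢ + Σ P·[anion]ₒ)]
Numerator = 1×3.99 + 7.8×127 + 0.32×4.03 = 995.9
Denominator = 1×143 + 7.8×20.2 + 0.32×124 = 340.2
Vm = 25.8 · ln(2.927) = 25.8 × (1.0740) = 27.71 mV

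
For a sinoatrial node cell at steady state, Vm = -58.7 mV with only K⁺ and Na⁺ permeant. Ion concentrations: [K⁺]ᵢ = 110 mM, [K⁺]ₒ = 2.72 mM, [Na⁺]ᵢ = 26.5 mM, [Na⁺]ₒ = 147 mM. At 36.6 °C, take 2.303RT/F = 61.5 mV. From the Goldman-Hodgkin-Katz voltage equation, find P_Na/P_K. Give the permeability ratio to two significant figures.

Let α = P_Na/P_K. GHK: Vm = 61.5·log₁₀[(Kₒ + α·Naₒ)/(Kᵢ + α·Naᵢ)].
10^(Vm/61.5) = 10^(-58.7/61.5) = 0.11105
So 0.11105·(Kᵢ + α·Naᵢ) = Kₒ + α·Naₒ → α = (0.11105·110.0 − 2.72) / (147.0 − 0.11105·26.5)
α = (12.22 − 2.72) / (147.0 − 2.943) = 9.496/144.1 = 0.06592

0.066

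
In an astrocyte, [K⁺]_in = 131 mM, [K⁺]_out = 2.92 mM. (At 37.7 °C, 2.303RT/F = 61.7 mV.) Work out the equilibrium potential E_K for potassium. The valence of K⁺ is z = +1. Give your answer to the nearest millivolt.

E = (61.7/z) · log₁₀([K⁺]_out/[K⁺]_in) with z = +1.
= (61.7/1) · log₁₀(2.92/131) = 61.70 · log₁₀(0.02229)
= 61.70 · (-1.6519) = -101.92 mV

-102 mV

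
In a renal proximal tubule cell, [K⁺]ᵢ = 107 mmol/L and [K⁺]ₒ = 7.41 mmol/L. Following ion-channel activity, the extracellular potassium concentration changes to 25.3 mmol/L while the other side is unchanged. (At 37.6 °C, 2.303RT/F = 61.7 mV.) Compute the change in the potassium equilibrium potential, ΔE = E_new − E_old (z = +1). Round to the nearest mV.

33 mV

E_old = (61.7/1)·log₁₀(7.41/107) = -71.55 mV
E_new = (61.7/1)·log₁₀(25.3/107) = -38.64 mV
ΔE = -38.64 − (-71.55) = 32.90 mV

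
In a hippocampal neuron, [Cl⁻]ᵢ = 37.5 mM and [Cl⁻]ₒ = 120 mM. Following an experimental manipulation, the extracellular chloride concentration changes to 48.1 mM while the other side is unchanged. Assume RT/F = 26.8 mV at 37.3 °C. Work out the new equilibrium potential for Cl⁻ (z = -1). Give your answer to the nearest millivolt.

-7 mV

After the shift: [Cl⁻]_out = 48.1, [Cl⁻]_in = 37.5 mM.
E_new = (26.8/-1)·ln(48.1/37.5) = -26.80 · (0.2489) = -6.67 mV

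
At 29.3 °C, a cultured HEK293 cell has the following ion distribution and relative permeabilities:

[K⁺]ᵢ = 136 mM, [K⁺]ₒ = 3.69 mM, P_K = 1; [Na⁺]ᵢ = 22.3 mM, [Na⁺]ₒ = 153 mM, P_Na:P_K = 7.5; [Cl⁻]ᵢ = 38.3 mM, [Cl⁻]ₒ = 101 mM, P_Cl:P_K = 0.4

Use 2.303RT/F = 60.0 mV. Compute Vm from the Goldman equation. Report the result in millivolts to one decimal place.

Vm = 60.0 · log₁₀[(Σ P·[cation]ₒ + Σ P·[anion]ᵢ) / (Σ P·[cation]ᵢ + Σ P·[anion]ₒ)]
Numerator = 1×3.69 + 7.5×153 + 0.4×38.3 = 1167
Denominator = 1×136 + 7.5×22.3 + 0.4×101 = 343.6
Vm = 60.0 · log₁₀(3.3945) = 60.0 × (0.5308) = 31.85 mV

31.8 mV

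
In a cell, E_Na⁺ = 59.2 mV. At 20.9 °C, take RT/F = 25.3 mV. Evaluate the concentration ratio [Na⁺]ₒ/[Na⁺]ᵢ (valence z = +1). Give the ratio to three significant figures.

ln([out]/[in]) = E·z/(25.3) = 59.2 × 1 / 25.3 = 2.3399
[out]/[in] = e^(2.3399) = 10.38

10.4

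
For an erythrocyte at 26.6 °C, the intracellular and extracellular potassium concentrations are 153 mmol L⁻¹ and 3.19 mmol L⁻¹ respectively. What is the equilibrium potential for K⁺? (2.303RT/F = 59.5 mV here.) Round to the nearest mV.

E = (59.5/z) · log₁₀([K⁺]_out/[K⁺]_in) with z = +1.
= (59.5/1) · log₁₀(3.19/153) = 59.50 · log₁₀(0.02085)
= 59.50 · (-1.6809) = -100.01 mV

-100 mV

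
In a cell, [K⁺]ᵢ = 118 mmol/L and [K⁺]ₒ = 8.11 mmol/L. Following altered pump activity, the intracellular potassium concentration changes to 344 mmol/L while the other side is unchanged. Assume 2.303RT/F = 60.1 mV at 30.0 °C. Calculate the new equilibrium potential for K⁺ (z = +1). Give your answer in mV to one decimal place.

After the shift: [K⁺]_out = 8.11, [K⁺]_in = 344 mmol/L.
E_new = (60.1/1)·log₁₀(8.11/344) = 60.10 · (-1.6275) = -97.82 mV

-97.8 mV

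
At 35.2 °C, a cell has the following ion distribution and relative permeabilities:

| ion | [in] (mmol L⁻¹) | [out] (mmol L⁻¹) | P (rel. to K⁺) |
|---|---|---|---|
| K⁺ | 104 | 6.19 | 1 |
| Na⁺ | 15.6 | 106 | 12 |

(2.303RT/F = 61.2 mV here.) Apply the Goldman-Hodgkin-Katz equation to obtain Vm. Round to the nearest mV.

39 mV

Vm = 61.2 · log₁₀[(Σ P·[cation]ₒ + Σ P·[anion]ᵢ) / (Σ P·[cation]ᵢ + Σ P·[anion]ₒ)]
Numerator = 1×6.19 + 12×106 = 1278
Denominator = 1×104 + 12×15.6 = 291.2
Vm = 61.2 · log₁₀(4.3894) = 61.2 × (0.6424) = 39.32 mV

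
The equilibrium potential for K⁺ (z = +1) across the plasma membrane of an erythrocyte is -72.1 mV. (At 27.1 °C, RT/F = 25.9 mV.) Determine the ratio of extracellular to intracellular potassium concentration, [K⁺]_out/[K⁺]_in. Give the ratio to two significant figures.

ln([out]/[in]) = E·z/(25.9) = -72.1 × 1 / 25.9 = -2.7838
[out]/[in] = e^(-2.7838) = 0.0618

0.062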